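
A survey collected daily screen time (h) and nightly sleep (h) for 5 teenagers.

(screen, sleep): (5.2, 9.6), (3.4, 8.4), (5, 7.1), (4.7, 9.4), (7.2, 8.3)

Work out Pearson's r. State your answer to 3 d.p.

-0.066

n = 5, Σx = 25.5, Σy = 42.8, Σx² = 137.53, Σy² = 370.38, Σxy = 217.92
nΣxy − ΣxΣy = 1089.6 − 1091.4 = -1.8
nΣx² − (Σx)² = 687.65 − 650.25 = 37.4; nΣy² − (Σy)² = 1851.9 − 1831.84 = 20.06
r = -1.8 / √(37.4 × 20.06) = -1.8 / 27.3906 ≈ -0.066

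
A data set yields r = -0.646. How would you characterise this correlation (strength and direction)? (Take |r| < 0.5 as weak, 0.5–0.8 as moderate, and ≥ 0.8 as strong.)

moderate negative

r = -0.646 < 0 so the relationship is negative.
|r| = 0.646, which falls in the moderate range.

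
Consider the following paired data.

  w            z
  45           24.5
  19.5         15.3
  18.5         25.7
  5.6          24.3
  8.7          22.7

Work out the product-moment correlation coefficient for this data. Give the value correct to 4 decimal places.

0.0799

n = 5, Σw = 97.3, Σz = 112.5, Σw² = 2854.55, Σz² = 2600.61, Σwz = 2209.87
nΣwz − ΣwΣz = 11049.35 − 10946.25 = 103.1
nΣw² − (Σw)² = 14272.75 − 9467.29 = 4805.46; nΣz² − (Σz)² = 13003.05 − 12656.25 = 346.8
r = 103.1 / √(4805.46 × 346.8) = 103.1 / 1290.9429 ≈ 0.0799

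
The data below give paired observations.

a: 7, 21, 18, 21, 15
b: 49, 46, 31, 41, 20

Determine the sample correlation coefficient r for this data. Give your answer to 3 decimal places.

-0.140

n = 5, Σa = 82, Σb = 187, Σa² = 1480, Σb² = 7559, Σab = 3028
nΣab − ΣaΣb = 15140 − 15334 = -194
nΣa² − (Σa)² = 7400 − 6724 = 676; nΣb² − (Σb)² = 37795 − 34969 = 2826
r = -194 / √(676 × 2826) = -194 / 1382.1635 ≈ -0.140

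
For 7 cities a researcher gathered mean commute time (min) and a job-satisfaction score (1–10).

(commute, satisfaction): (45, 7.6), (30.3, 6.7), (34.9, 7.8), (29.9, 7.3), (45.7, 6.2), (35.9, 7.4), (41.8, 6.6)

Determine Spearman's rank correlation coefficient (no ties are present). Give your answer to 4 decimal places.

-0.2857

Rank commute: 6, 2, 3, 1, 7, 4, 5
Rank satisfaction: 6, 3, 7, 4, 1, 5, 2
d = rank(commute) − rank(satisfaction): 0, -1, -4, -3, 6, -1, 3; Σd² = 72
ρ = 1 − 6Σd² / [n(n²−1)] = 1 − 6×72 / (7×48) = 1 − 432/336 ≈ -0.2857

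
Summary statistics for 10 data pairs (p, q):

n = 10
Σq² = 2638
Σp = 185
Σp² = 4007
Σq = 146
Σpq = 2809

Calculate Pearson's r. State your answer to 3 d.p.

r = (nΣpq − ΣpΣq) / √[(nΣp² − (Σp)²)(nΣq² − (Σq)²)]
Numerator: 10×2809 − 185×146 = 1080
Denominator: √[(40070 − 34225)(26380 − 21316)] = √[5845 × 5064] = 5440.5037
r = 1080 / 5440.5037 ≈ 0.199

0.199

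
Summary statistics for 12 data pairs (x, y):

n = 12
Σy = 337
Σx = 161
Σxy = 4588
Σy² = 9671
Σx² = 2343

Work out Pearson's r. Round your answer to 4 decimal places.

0.3422

r = (nΣxy − ΣxΣy) / √[(nΣx² − (Σx)²)(nΣy² − (Σy)²)]
Numerator: 12×4588 − 161×337 = 799
Denominator: √[(28116 − 25921)(116052 − 113569)] = √[2195 × 2483] = 2334.5631
r = 799 / 2334.5631 ≈ 0.3422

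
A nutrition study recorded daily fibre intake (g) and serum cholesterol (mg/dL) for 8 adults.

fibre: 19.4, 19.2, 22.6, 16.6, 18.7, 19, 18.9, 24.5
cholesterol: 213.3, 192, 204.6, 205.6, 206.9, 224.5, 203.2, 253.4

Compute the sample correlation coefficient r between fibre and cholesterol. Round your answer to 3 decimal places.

n = 8, Σx = 158.9, Σy = 1703.5, Σx² = 3199.47, Σy² = 365203.07, Σxy = 34044.65
nΣxy − ΣxΣy = 272357.2 − 270686.15 = 1671.05
nΣx² − (Σx)² = 25595.76 − 25249.21 = 346.55; nΣy² − (Σy)² = 2921624.56 − 2901912.25 = 19712.31
r = 1671.05 / √(346.55 × 19712.31) = 1671.05 / 2613.6758 ≈ 0.639

0.639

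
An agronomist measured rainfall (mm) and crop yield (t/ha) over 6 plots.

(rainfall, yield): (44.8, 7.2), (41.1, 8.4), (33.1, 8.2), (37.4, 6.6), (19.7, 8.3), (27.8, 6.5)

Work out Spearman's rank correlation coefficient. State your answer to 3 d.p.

Rank rainfall: 6, 5, 3, 4, 1, 2
Rank yield: 3, 6, 4, 2, 5, 1
d = rank(rainfall) − rank(yield): 3, -1, -1, 2, -4, 1; Σd² = 32
ρ = 1 − 6Σd² / [n(n²−1)] = 1 − 6×32 / (6×35) = 1 − 192/210 ≈ 0.086

0.086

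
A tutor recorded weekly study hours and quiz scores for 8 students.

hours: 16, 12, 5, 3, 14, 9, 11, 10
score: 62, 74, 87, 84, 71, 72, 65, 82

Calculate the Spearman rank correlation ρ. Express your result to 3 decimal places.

Rank hours: 8, 6, 2, 1, 7, 3, 5, 4
Rank score: 1, 5, 8, 7, 3, 4, 2, 6
d = rank(hours) − rank(score): 7, 1, -6, -6, 4, -1, 3, -2; Σd² = 152
ρ = 1 − 6Σd² / [n(n²−1)] = 1 − 6×152 / (8×63) = 1 − 912/504 ≈ -0.810

-0.810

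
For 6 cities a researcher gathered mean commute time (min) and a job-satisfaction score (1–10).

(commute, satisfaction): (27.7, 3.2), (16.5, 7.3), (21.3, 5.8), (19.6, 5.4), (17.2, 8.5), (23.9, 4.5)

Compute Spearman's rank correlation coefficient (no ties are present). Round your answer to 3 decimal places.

Rank commute: 6, 1, 4, 3, 2, 5
Rank satisfaction: 1, 5, 4, 3, 6, 2
d = rank(commute) − rank(satisfaction): 5, -4, 0, 0, -4, 3; Σd² = 66
ρ = 1 − 6Σd² / [n(n²−1)] = 1 − 6×66 / (6×35) = 1 − 396/210 ≈ -0.886

-0.886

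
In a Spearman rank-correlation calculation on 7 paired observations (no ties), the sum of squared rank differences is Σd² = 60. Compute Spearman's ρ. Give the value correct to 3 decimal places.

-0.071

ρ = 1 − 6Σd² / [n(n²−1)] = 1 − 6×60 / (7×48)
  = 1 − 360/336 = 1 − 1.0714 ≈ -0.071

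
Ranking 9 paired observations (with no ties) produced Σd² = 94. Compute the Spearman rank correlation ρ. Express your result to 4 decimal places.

ρ = 1 − 6Σd² / [n(n²−1)] = 1 − 6×94 / (9×80)
  = 1 − 564/720 = 1 − 0.78333 ≈ 0.2167

0.2167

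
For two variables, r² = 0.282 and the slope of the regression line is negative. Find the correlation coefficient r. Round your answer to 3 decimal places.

-0.531

|r| = √0.282 = 0.531
The association is negative, so r = −0.531.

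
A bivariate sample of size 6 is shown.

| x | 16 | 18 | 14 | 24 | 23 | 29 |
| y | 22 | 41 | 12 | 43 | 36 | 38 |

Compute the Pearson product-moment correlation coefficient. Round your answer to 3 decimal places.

n = 6, Σx = 124, Σy = 192, Σx² = 2722, Σy² = 6898, Σxy = 4220
nΣxy − ΣxΣy = 25320 − 23808 = 1512
nΣx² − (Σx)² = 16332 − 15376 = 956; nΣy² − (Σy)² = 41388 − 36864 = 4524
r = 1512 / √(956 × 4524) = 1512 / 2079.6500 ≈ 0.727

0.727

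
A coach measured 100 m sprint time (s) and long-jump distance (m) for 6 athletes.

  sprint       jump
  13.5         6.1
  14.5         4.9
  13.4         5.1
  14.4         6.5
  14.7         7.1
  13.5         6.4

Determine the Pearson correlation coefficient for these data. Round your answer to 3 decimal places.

n = 6, Σx = 84, Σy = 36.1, Σx² = 1177.76, Σy² = 220.85, Σxy = 506.11
nΣxy − ΣxΣy = 3036.66 − 3032.4 = 4.26
nΣx² − (Σx)² = 7066.56 − 7056 = 10.56; nΣy² − (Σy)² = 1325.1 − 1303.21 = 21.89
r = 4.26 / √(10.56 × 21.89) = 4.26 / 15.2039 ≈ 0.280

0.280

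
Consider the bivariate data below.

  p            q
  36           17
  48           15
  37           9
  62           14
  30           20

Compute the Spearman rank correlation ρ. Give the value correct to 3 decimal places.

Rank p: 2, 4, 3, 5, 1
Rank q: 4, 3, 1, 2, 5
d = rank(p) − rank(q): -2, 1, 2, 3, -4; Σd² = 34
ρ = 1 − 6Σd² / [n(n²−1)] = 1 − 6×34 / (5×24) = 1 − 204/120 ≈ -0.700

-0.700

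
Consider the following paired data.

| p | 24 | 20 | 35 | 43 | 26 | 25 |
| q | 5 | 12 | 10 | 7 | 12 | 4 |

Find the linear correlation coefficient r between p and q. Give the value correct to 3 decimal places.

n = 6, Σp = 173, Σq = 50, Σp² = 5351, Σq² = 478, Σpq = 1423
nΣpq − ΣpΣq = 8538 − 8650 = -112
nΣp² − (Σp)² = 32106 − 29929 = 2177; nΣq² − (Σq)² = 2868 − 2500 = 368
r = -112 / √(2177 × 368) = -112 / 895.0620 ≈ -0.125

-0.125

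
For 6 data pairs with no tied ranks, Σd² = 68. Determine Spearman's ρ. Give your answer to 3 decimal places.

ρ = 1 − 6Σd² / [n(n²−1)] = 1 − 6×68 / (6×35)
  = 1 − 408/210 = 1 − 1.9429 ≈ -0.943

-0.943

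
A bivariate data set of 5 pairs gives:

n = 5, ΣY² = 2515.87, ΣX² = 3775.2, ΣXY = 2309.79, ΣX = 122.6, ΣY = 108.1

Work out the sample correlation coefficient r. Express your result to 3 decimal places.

-0.919

r = (nΣXY − ΣXΣY) / √[(nΣX² − (ΣX)²)(nΣY² − (ΣY)²)]
Numerator: 5×2309.79 − 122.6×108.1 = -1704.11
Denominator: √[(18876 − 15030.76)(12579.35 − 11685.61)] = √[3845.24 × 893.74] = 1853.8190
r = -1704.11 / 1853.8190 ≈ -0.919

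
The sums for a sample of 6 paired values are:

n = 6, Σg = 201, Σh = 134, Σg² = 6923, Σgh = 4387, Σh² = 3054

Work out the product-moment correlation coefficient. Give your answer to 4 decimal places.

-0.9461

r = (nΣgh − ΣgΣh) / √[(nΣg² − (Σg)²)(nΣh² − (Σh)²)]
Numerator: 6×4387 − 201×134 = -612
Denominator: √[(41538 − 40401)(18324 − 17956)] = √[1137 × 368] = 646.8508
r = -612 / 646.8508 ≈ -0.9461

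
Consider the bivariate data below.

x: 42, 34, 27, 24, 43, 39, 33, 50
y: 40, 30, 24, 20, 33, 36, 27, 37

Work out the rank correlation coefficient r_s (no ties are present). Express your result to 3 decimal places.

0.881

Rank x: 6, 4, 2, 1, 7, 5, 3, 8
Rank y: 8, 4, 2, 1, 5, 6, 3, 7
d = rank(x) − rank(y): -2, 0, 0, 0, 2, -1, 0, 1; Σd² = 10
ρ = 1 − 6Σd² / [n(n²−1)] = 1 − 6×10 / (8×63) = 1 − 60/504 ≈ 0.881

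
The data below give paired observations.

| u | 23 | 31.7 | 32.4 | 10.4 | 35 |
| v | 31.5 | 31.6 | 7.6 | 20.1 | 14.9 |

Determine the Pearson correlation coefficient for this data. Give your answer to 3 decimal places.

n = 5, Σu = 132.5, Σv = 105.7, Σu² = 3916.81, Σv² = 2674.59, Σuv = 2703
nΣuv − ΣuΣv = 13515 − 14005.25 = -490.25
nΣu² − (Σu)² = 19584.05 − 17556.25 = 2027.8; nΣv² − (Σv)² = 13372.95 − 11172.49 = 2200.46
r = -490.25 / √(2027.8 × 2200.46) = -490.25 / 2112.3666 ≈ -0.232

-0.232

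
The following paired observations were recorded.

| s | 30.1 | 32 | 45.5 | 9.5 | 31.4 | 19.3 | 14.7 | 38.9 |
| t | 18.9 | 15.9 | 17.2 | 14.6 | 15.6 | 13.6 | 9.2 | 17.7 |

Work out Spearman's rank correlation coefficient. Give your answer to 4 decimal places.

0.6667

Rank s: 4, 6, 8, 1, 5, 3, 2, 7
Rank t: 8, 5, 6, 3, 4, 2, 1, 7
d = rank(s) − rank(t): -4, 1, 2, -2, 1, 1, 1, 0; Σd² = 28
ρ = 1 − 6Σd² / [n(n²−1)] = 1 − 6×28 / (8×63) = 1 − 168/504 ≈ 0.6667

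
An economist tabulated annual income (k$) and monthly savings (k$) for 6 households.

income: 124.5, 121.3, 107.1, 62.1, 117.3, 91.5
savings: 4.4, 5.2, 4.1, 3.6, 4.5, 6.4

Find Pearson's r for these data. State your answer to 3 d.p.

n = 6, Σx = 623.8, Σy = 28.2, Σx² = 67672.3, Σy² = 137.38, Σxy = 2954.68
nΣxy − ΣxΣy = 17728.08 − 17591.16 = 136.92
nΣx² − (Σx)² = 406033.8 − 389126.44 = 16907.36; nΣy² − (Σy)² = 824.28 − 795.24 = 29.04
r = 136.92 / √(16907.36 × 29.04) = 136.92 / 700.7066 ≈ 0.195

0.195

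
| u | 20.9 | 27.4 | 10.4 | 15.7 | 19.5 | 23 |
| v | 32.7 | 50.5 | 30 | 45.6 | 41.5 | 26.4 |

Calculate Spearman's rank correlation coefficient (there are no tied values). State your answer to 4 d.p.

0.2000

Rank u: 4, 6, 1, 2, 3, 5
Rank v: 3, 6, 2, 5, 4, 1
d = rank(u) − rank(v): 1, 0, -1, -3, -1, 4; Σd² = 28
ρ = 1 − 6Σd² / [n(n²−1)] = 1 − 6×28 / (6×35) = 1 − 168/210 ≈ 0.2000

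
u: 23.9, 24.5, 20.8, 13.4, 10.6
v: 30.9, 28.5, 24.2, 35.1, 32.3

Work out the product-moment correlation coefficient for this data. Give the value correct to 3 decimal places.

n = 5, Σu = 93.2, Σv = 151, Σu² = 1896.02, Σv² = 4628, Σuv = 2752.84
nΣuv − ΣuΣv = 13764.2 − 14073.2 = -309
nΣu² − (Σu)² = 9480.1 − 8686.24 = 793.86; nΣv² − (Σv)² = 23140 − 22801 = 339
r = -309 / √(793.86 × 339) = -309 / 518.7664 ≈ -0.596

-0.596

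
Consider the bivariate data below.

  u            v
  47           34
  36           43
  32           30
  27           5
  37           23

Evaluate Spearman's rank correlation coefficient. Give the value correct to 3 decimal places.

Rank u: 5, 3, 2, 1, 4
Rank v: 4, 5, 3, 1, 2
d = rank(u) − rank(v): 1, -2, -1, 0, 2; Σd² = 10
ρ = 1 − 6Σd² / [n(n²−1)] = 1 − 6×10 / (5×24) = 1 − 60/120 ≈ 0.500

0.500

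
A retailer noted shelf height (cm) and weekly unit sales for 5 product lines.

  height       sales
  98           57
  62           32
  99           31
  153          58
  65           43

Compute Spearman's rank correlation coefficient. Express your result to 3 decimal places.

Rank height: 3, 1, 4, 5, 2
Rank sales: 4, 2, 1, 5, 3
d = rank(height) − rank(sales): -1, -1, 3, 0, -1; Σd² = 12
ρ = 1 − 6Σd² / [n(n²−1)] = 1 − 6×12 / (5×24) = 1 − 72/120 ≈ 0.400

0.400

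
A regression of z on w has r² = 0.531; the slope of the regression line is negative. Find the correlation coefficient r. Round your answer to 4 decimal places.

-0.7287

|r| = √0.531 = 0.7287
The association is negative, so r = −0.7287.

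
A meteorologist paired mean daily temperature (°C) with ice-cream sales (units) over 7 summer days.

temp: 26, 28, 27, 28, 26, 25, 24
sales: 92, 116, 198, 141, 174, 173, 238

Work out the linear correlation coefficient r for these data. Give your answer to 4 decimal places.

n = 7, Σx = 184, Σy = 1132, Σx² = 4850, Σy² = 197854, Σxy = 29495
nΣxy − ΣxΣy = 206465 − 208288 = -1823
nΣx² − (Σx)² = 33950 − 33856 = 94; nΣy² − (Σy)² = 1384978 − 1281424 = 103554
r = -1823 / √(94 × 103554) = -1823 / 3119.9481 ≈ -0.5843

-0.5843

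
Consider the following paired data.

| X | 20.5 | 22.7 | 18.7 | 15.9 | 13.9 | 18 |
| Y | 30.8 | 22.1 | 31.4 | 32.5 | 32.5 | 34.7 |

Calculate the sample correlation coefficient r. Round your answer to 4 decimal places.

-0.7326

n = 6, ΣX = 109.7, ΣY = 184, ΣX² = 2055.25, ΣY² = 5739.6, ΣXY = 3313.35
nΣXY − ΣXΣY = 19880.1 − 20184.8 = -304.7
nΣX² − (ΣX)² = 12331.5 − 12034.09 = 297.41; nΣY² − (ΣY)² = 34437.6 − 33856 = 581.6
r = -304.7 / √(297.41 × 581.6) = -304.7 / 415.9010 ≈ -0.7326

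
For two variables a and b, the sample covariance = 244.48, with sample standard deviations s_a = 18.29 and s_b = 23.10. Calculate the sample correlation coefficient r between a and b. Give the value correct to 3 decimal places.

0.579

r = Cov(a,b) / (s_a · s_b) = 244.48 / (18.29 × 23.10)
  = 244.48 / 422.4990 ≈ 0.579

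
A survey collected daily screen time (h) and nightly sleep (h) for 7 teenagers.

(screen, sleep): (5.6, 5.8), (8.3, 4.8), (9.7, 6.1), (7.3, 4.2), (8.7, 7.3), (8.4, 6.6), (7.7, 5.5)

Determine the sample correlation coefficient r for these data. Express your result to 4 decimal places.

0.3421

n = 7, Σx = 55.7, Σy = 40.3, Σx² = 453.17, Σy² = 238.63, Σxy = 323.45
nΣxy − ΣxΣy = 2264.15 − 2244.71 = 19.44
nΣx² − (Σx)² = 3172.19 − 3102.49 = 69.7; nΣy² − (Σy)² = 1670.41 − 1624.09 = 46.32
r = 19.44 / √(69.7 × 46.32) = 19.44 / 56.8199 ≈ 0.3421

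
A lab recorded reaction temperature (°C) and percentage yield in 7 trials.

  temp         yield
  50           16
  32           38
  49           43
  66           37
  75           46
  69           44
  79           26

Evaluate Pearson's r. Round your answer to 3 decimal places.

0.095

n = 7, Σx = 420, Σy = 250, Σx² = 26908, Σy² = 9646, Σxy = 15105
nΣxy − ΣxΣy = 105735 − 105000 = 735
nΣx² − (Σx)² = 188356 − 176400 = 11956; nΣy² − (Σy)² = 67522 − 62500 = 5022
r = 735 / √(11956 × 5022) = 735 / 7748.7439 ≈ 0.095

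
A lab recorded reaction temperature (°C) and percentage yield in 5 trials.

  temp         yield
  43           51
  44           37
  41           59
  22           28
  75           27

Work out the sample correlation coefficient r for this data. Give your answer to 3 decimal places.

-0.194

n = 5, Σx = 225, Σy = 202, Σx² = 11575, Σy² = 8964, Σxy = 8881
nΣxy − ΣxΣy = 44405 − 45450 = -1045
nΣx² − (Σx)² = 57875 − 50625 = 7250; nΣy² − (Σy)² = 44820 − 40804 = 4016
r = -1045 / √(7250 × 4016) = -1045 / 5395.9244 ≈ -0.194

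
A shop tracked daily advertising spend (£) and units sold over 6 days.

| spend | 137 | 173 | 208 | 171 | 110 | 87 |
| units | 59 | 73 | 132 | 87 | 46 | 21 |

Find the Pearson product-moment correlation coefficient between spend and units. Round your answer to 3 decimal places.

n = 6, Σx = 886, Σy = 418, Σx² = 140872, Σy² = 36360, Σxy = 69932
nΣxy − ΣxΣy = 419592 − 370348 = 49244
nΣx² − (Σx)² = 845232 − 784996 = 60236; nΣy² − (Σy)² = 218160 − 174724 = 43436
r = 49244 / √(60236 × 43436) = 49244 / 51150.8641 ≈ 0.963

0.963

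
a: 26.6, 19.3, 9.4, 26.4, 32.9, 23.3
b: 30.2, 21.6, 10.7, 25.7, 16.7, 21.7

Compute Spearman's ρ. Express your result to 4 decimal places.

Rank a: 5, 2, 1, 4, 6, 3
Rank b: 6, 3, 1, 5, 2, 4
d = rank(a) − rank(b): -1, -1, 0, -1, 4, -1; Σd² = 20
ρ = 1 − 6Σd² / [n(n²−1)] = 1 − 6×20 / (6×35) = 1 − 120/210 ≈ 0.4286

0.4286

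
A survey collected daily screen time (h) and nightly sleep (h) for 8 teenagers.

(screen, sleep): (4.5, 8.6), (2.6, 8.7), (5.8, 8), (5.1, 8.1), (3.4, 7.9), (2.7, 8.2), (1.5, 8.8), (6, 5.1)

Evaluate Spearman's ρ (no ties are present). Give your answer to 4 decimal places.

Rank screen: 5, 2, 7, 6, 4, 3, 1, 8
Rank sleep: 6, 7, 3, 4, 2, 5, 8, 1
d = rank(screen) − rank(sleep): -1, -5, 4, 2, 2, -2, -7, 7; Σd² = 152
ρ = 1 − 6Σd² / [n(n²−1)] = 1 − 6×152 / (8×63) = 1 − 912/504 ≈ -0.8095

-0.8095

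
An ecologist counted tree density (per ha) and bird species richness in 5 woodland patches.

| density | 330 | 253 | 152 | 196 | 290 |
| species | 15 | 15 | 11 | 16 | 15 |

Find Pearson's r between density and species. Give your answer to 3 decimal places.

0.576

n = 5, Σx = 1221, Σy = 72, Σx² = 318529, Σy² = 1052, Σxy = 17903
nΣxy − ΣxΣy = 89515 − 87912 = 1603
nΣx² − (Σx)² = 1592645 − 1490841 = 101804; nΣy² − (Σy)² = 5260 − 5184 = 76
r = 1603 / √(101804 × 76) = 1603 / 2781.5650 ≈ 0.576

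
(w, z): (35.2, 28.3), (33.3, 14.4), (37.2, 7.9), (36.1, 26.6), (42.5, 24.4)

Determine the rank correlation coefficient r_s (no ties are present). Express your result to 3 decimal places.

Rank w: 2, 1, 4, 3, 5
Rank z: 5, 2, 1, 4, 3
d = rank(w) − rank(z): -3, -1, 3, -1, 2; Σd² = 24
ρ = 1 − 6Σd² / [n(n²−1)] = 1 − 6×24 / (5×24) = 1 − 144/120 ≈ -0.200

-0.200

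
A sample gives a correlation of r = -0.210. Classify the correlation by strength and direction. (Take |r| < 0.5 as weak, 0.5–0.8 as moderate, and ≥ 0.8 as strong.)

weak negative

r = -0.210 < 0 so the relationship is negative.
|r| = 0.210, which falls in the weak range.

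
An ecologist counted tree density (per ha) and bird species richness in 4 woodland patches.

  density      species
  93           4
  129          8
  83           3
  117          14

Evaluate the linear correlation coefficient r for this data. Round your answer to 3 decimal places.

0.730

n = 4, Σx = 422, Σy = 29, Σx² = 45868, Σy² = 285, Σxy = 3291
nΣxy − ΣxΣy = 13164 − 12238 = 926
nΣx² − (Σx)² = 183472 − 178084 = 5388; nΣy² − (Σy)² = 1140 − 841 = 299
r = 926 / √(5388 × 299) = 926 / 1269.2565 ≈ 0.730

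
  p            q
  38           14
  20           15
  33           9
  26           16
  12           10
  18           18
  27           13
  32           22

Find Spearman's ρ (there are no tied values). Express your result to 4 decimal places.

-0.1190

Rank p: 8, 3, 7, 4, 1, 2, 5, 6
Rank q: 4, 5, 1, 6, 2, 7, 3, 8
d = rank(p) − rank(q): 4, -2, 6, -2, -1, -5, 2, -2; Σd² = 94
ρ = 1 − 6Σd² / [n(n²−1)] = 1 − 6×94 / (8×63) = 1 − 564/504 ≈ -0.1190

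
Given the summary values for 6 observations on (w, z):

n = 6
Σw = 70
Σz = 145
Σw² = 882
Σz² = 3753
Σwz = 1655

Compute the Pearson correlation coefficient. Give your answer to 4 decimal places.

r = (nΣwz − ΣwΣz) / √[(nΣw² − (Σw)²)(nΣz² − (Σz)²)]
Numerator: 6×1655 − 70×145 = -220
Denominator: √[(5292 − 4900)(22518 − 21025)] = √[392 × 1493] = 765.0203
r = -220 / 765.0203 ≈ -0.2876

-0.2876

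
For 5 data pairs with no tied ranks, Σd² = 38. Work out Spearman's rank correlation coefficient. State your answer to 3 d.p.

-0.900

ρ = 1 − 6Σd² / [n(n²−1)] = 1 − 6×38 / (5×24)
  = 1 − 228/120 = 1 − 1.9000 ≈ -0.900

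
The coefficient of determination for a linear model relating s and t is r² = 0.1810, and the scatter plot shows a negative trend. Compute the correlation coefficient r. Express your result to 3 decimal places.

-0.425

|r| = √0.1810 = 0.425
The association is negative, so r = −0.425.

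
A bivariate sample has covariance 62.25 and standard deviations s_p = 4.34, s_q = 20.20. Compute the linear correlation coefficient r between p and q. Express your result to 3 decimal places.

0.710

r = Cov(p,q) / (s_p · s_q) = 62.25 / (4.34 × 20.20)
  = 62.25 / 87.6680 ≈ 0.710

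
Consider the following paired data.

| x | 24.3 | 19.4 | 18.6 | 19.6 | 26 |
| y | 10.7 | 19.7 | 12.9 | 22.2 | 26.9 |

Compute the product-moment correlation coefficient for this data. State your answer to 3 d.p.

n = 5, Σx = 107.9, Σy = 92.4, Σx² = 2372.97, Σy² = 1885.44, Σxy = 2016.65
nΣxy − ΣxΣy = 10083.25 − 9969.96 = 113.29
nΣx² − (Σx)² = 11864.85 − 11642.41 = 222.44; nΣy² − (Σy)² = 9427.2 − 8537.76 = 889.44
r = 113.29 / √(222.44 × 889.44) = 113.29 / 444.8000 ≈ 0.255

0.255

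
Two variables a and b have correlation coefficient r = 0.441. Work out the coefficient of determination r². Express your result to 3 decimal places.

r² = (0.441)² = 0.194

0.194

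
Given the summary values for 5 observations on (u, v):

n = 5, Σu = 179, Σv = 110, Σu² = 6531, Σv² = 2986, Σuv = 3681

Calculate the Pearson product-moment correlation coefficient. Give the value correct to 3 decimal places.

-0.975

r = (nΣuv − ΣuΣv) / √[(nΣu² − (Σu)²)(nΣv² − (Σv)²)]
Numerator: 5×3681 − 179×110 = -1285
Denominator: √[(32655 − 32041)(14930 − 12100)] = √[614 × 2830] = 1318.1882
r = -1285 / 1318.1882 ≈ -0.975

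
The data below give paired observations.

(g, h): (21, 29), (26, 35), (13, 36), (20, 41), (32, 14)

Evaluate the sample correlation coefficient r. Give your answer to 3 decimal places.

n = 5, Σg = 112, Σh = 155, Σg² = 2710, Σh² = 5239, Σgh = 3255
nΣgh − ΣgΣh = 16275 − 17360 = -1085
nΣg² − (Σg)² = 13550 − 12544 = 1006; nΣh² − (Σh)² = 26195 − 24025 = 2170
r = -1085 / √(1006 × 2170) = -1085 / 1477.5047 ≈ -0.734

-0.734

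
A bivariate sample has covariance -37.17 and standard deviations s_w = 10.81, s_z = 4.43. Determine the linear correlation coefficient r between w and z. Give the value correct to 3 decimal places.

-0.776

r = Cov(w,z) / (s_w · s_z) = -37.17 / (10.81 × 4.43)
  = -37.17 / 47.8883 ≈ -0.776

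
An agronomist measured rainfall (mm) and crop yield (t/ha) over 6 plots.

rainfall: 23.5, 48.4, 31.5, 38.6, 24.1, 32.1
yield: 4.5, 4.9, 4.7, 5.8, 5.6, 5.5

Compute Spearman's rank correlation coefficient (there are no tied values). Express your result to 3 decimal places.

Rank rainfall: 1, 6, 3, 5, 2, 4
Rank yield: 1, 3, 2, 6, 5, 4
d = rank(rainfall) − rank(yield): 0, 3, 1, -1, -3, 0; Σd² = 20
ρ = 1 − 6Σd² / [n(n²−1)] = 1 − 6×20 / (6×35) = 1 − 120/210 ≈ 0.429

0.429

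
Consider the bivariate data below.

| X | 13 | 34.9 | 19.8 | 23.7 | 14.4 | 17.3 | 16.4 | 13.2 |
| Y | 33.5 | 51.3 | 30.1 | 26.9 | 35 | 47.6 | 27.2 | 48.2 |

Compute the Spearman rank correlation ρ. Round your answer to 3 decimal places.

-0.048

Rank X: 1, 8, 6, 7, 3, 5, 4, 2
Rank Y: 4, 8, 3, 1, 5, 6, 2, 7
d = rank(X) − rank(Y): -3, 0, 3, 6, -2, -1, 2, -5; Σd² = 88
ρ = 1 − 6Σd² / [n(n²−1)] = 1 − 6×88 / (8×63) = 1 − 528/504 ≈ -0.048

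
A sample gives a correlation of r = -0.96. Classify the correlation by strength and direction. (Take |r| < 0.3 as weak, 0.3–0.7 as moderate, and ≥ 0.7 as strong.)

strong negative

r = -0.96 < 0 so the relationship is negative.
|r| = 0.96, which falls in the strong range.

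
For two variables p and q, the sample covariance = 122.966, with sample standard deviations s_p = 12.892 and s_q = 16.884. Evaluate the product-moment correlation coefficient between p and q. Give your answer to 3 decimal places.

r = Cov(p,q) / (s_p · s_q) = 122.966 / (12.892 × 16.884)
  = 122.966 / 217.6685 ≈ 0.565

0.565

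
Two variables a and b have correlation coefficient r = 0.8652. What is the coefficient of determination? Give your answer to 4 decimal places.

r² = (0.8652)² = 0.7486

0.7486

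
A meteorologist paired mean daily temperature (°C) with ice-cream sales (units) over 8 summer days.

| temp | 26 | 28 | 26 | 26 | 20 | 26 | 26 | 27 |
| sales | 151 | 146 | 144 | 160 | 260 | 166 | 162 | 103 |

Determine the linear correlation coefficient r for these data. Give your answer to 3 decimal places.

-0.917

n = 8, Σx = 205, Σy = 1292, Σx² = 5293, Σy² = 222462, Σxy = 32427
nΣxy − ΣxΣy = 259416 − 264860 = -5444
nΣx² − (Σx)² = 42344 − 42025 = 319; nΣy² − (Σy)² = 1779696 − 1669264 = 110432
r = -5444 / √(319 × 110432) = -5444 / 5935.3018 ≈ -0.917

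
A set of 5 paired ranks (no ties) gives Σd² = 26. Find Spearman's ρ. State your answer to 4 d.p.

-0.3000

ρ = 1 − 6Σd² / [n(n²−1)] = 1 − 6×26 / (5×24)
  = 1 − 156/120 = 1 − 1.30000 ≈ -0.3000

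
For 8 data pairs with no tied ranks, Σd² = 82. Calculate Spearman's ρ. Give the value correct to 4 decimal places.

0.0238

ρ = 1 − 6Σd² / [n(n²−1)] = 1 − 6×82 / (8×63)
  = 1 − 492/504 = 1 − 0.97619 ≈ 0.0238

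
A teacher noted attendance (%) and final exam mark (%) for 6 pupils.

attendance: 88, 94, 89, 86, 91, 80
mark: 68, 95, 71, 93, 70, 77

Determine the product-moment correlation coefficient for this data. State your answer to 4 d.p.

n = 6, Σx = 528, Σy = 474, Σx² = 46578, Σy² = 38168, Σxy = 41761
nΣxy − ΣxΣy = 250566 − 250272 = 294
nΣx² − (Σx)² = 279468 − 278784 = 684; nΣy² − (Σy)² = 229008 − 224676 = 4332
r = 294 / √(684 × 4332) = 294 / 1721.3623 ≈ 0.1708

0.1708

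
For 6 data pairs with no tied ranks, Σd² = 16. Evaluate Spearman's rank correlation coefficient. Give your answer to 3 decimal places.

0.543

ρ = 1 − 6Σd² / [n(n²−1)] = 1 − 6×16 / (6×35)
  = 1 − 96/210 = 1 − 0.4571 ≈ 0.543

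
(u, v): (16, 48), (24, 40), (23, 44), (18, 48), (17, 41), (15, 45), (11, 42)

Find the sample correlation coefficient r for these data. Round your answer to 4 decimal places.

n = 7, Σu = 124, Σv = 308, Σu² = 2320, Σv² = 13614, Σuv = 5438
nΣuv − ΣuΣv = 38066 − 38192 = -126
nΣu² − (Σu)² = 16240 − 15376 = 864; nΣv² − (Σv)² = 95298 − 94864 = 434
r = -126 / √(864 × 434) = -126 / 612.3528 ≈ -0.2058

-0.2058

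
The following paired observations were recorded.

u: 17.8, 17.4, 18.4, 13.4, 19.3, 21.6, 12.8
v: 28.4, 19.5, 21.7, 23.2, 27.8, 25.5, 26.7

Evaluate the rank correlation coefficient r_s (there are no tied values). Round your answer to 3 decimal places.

Rank u: 4, 3, 5, 2, 6, 7, 1
Rank v: 7, 1, 2, 3, 6, 4, 5
d = rank(u) − rank(v): -3, 2, 3, -1, 0, 3, -4; Σd² = 48
ρ = 1 − 6Σd² / [n(n²−1)] = 1 − 6×48 / (7×48) = 1 − 288/336 ≈ 0.143

0.143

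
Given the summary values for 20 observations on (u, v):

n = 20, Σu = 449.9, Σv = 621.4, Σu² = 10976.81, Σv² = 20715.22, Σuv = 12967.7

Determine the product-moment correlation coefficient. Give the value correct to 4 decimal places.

r = (nΣuv − ΣuΣv) / √[(nΣu² − (Σu)²)(nΣv² − (Σv)²)]
Numerator: 20×12967.7 − 449.9×621.4 = -20213.86
Denominator: √[(219536.2 − 202410.01)(414304.4 − 386137.96)] = √[17126.19 × 28166.44] = 21963.2375
r = -20213.86 / 21963.2375 ≈ -0.9203

-0.9203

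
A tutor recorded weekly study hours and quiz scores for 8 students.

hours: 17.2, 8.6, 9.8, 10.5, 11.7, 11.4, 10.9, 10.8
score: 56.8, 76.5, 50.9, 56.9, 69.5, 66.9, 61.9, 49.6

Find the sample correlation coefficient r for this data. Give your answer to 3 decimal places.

n = 8, Σx = 90.9, Σy = 489, Σx² = 1078.39, Σy² = 30504.54, Σxy = 5517.33
nΣxy − ΣxΣy = 44138.64 − 44450.1 = -311.46
nΣx² − (Σx)² = 8627.12 − 8262.81 = 364.31; nΣy² − (Σy)² = 244036.32 − 239121 = 4915.32
r = -311.46 / √(364.31 × 4915.32) = -311.46 / 1338.1705 ≈ -0.233

-0.233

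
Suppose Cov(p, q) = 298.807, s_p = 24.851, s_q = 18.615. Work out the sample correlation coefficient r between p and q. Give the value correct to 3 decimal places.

0.646

r = Cov(p,q) / (s_p · s_q) = 298.807 / (24.851 × 18.615)
  = 298.807 / 462.6014 ≈ 0.646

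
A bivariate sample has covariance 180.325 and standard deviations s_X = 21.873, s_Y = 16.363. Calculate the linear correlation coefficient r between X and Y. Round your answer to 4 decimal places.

0.5038

r = Cov(X,Y) / (s_X · s_Y) = 180.325 / (21.873 × 16.363)
  = 180.325 / 357.9079 ≈ 0.5038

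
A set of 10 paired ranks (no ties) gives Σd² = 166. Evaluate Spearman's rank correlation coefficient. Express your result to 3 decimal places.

-0.006

ρ = 1 − 6Σd² / [n(n²−1)] = 1 − 6×166 / (10×99)
  = 1 − 996/990 = 1 − 1.0061 ≈ -0.006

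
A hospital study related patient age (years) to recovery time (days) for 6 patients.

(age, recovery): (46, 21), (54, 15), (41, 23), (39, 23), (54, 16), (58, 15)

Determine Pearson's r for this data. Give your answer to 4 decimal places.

n = 6, Σx = 292, Σy = 113, Σx² = 14514, Σy² = 2205, Σxy = 5350
nΣxy − ΣxΣy = 32100 − 32996 = -896
nΣx² − (Σx)² = 87084 − 85264 = 1820; nΣy² − (Σy)² = 13230 − 12769 = 461
r = -896 / √(1820 × 461) = -896 / 915.9803 ≈ -0.9782

-0.9782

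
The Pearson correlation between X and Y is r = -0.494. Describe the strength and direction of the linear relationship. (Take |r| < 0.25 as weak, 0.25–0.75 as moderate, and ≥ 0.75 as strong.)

moderate negative

r = -0.494 < 0 so the relationship is negative.
|r| = 0.494, which falls in the moderate range.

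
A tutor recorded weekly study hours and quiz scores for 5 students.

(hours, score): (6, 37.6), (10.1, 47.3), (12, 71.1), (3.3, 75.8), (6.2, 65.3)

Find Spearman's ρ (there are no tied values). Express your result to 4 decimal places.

-0.1000

Rank hours: 2, 4, 5, 1, 3
Rank score: 1, 2, 4, 5, 3
d = rank(hours) − rank(score): 1, 2, 1, -4, 0; Σd² = 22
ρ = 1 − 6Σd² / [n(n²−1)] = 1 − 6×22 / (5×24) = 1 − 132/120 ≈ -0.1000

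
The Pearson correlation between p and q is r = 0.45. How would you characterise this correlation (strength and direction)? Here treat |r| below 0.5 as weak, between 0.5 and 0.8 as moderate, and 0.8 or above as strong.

r = 0.45 > 0 so the relationship is positive.
|r| = 0.45, which falls in the weak range.

weak positive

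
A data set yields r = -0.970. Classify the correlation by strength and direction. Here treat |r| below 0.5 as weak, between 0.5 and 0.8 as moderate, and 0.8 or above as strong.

strong negative

r = -0.970 < 0 so the relationship is negative.
|r| = 0.970, which falls in the strong range.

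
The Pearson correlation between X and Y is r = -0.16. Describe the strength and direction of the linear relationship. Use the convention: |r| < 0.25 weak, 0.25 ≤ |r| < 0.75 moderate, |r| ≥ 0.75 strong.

weak negative

r = -0.16 < 0 so the relationship is negative.
|r| = 0.16, which falls in the weak range.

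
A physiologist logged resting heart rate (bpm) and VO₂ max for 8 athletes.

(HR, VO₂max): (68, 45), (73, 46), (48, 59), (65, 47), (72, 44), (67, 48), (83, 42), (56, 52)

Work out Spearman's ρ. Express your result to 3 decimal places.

-0.905

Rank HR: 5, 7, 1, 3, 6, 4, 8, 2
Rank VO₂max: 3, 4, 8, 5, 2, 6, 1, 7
d = rank(HR) − rank(VO₂max): 2, 3, -7, -2, 4, -2, 7, -5; Σd² = 160
ρ = 1 − 6Σd² / [n(n²−1)] = 1 − 6×160 / (8×63) = 1 − 960/504 ≈ -0.905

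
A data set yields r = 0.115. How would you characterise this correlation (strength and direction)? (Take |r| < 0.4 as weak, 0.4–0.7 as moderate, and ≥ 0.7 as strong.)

weak positive

r = 0.115 > 0 so the relationship is positive.
|r| = 0.115, which falls in the weak range.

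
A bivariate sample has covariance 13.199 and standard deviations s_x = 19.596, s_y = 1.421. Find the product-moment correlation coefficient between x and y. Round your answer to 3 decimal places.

r = Cov(x,y) / (s_x · s_y) = 13.199 / (19.596 × 1.421)
  = 13.199 / 27.8459 ≈ 0.474

0.474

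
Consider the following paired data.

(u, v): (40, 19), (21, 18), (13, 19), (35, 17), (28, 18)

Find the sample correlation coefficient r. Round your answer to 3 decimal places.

n = 5, Σu = 137, Σv = 91, Σu² = 4219, Σv² = 1659, Σuv = 2484
nΣuv − ΣuΣv = 12420 − 12467 = -47
nΣu² − (Σu)² = 21095 − 18769 = 2326; nΣv² − (Σv)² = 8295 − 8281 = 14
r = -47 / √(2326 × 14) = -47 / 180.4550 ≈ -0.260

-0.260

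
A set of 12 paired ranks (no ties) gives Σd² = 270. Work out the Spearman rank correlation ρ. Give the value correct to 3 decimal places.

ρ = 1 − 6Σd² / [n(n²−1)] = 1 − 6×270 / (12×143)
  = 1 − 1620/1716 = 1 − 0.9441 ≈ 0.056

0.056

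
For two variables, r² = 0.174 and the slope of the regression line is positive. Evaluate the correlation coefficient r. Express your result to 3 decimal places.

|r| = √0.174 = 0.417
The association is positive, so r = 0.417.

0.417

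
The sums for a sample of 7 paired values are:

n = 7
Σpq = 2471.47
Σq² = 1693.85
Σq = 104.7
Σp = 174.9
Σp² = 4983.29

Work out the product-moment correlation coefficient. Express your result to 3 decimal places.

-0.516

r = (nΣpq − ΣpΣq) / √[(nΣp² − (Σp)²)(nΣq² − (Σq)²)]
Numerator: 7×2471.47 − 174.9×104.7 = -1011.74
Denominator: √[(34883.03 − 30590.01)(11856.95 − 10962.09)] = √[4293.02 × 894.86] = 1960.0132
r = -1011.74 / 1960.0132 ≈ -0.516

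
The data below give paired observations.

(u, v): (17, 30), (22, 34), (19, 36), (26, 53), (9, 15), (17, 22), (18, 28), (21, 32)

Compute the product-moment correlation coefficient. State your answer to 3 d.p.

0.910

n = 8, Σu = 149, Σv = 250, Σu² = 2945, Σv² = 8678, Σuv = 5005
nΣuv − ΣuΣv = 40040 − 37250 = 2790
nΣu² − (Σu)² = 23560 − 22201 = 1359; nΣv² − (Σv)² = 69424 − 62500 = 6924
r = 2790 / √(1359 × 6924) = 2790 / 3067.5260 ≈ 0.910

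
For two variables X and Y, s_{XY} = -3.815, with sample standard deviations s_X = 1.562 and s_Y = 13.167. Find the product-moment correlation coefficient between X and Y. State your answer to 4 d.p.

r = Cov(X,Y) / (s_X · s_Y) = -3.815 / (1.562 × 13.167)
  = -3.815 / 20.5669 ≈ -0.1855

-0.1855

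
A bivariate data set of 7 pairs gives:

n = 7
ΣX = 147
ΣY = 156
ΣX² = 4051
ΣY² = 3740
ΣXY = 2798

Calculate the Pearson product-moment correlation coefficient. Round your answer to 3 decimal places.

r = (nΣXY − ΣXΣY) / √[(nΣX² − (ΣX)²)(nΣY² − (ΣY)²)]
Numerator: 7×2798 − 147×156 = -3346
Denominator: √[(28357 − 21609)(26180 − 24336)] = √[6748 × 1844] = 3527.5079
r = -3346 / 3527.5079 ≈ -0.949

-0.949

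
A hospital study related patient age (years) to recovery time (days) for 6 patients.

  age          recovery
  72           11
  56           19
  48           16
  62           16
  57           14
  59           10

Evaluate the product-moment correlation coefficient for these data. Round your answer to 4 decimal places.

-0.5234

n = 6, Σx = 354, Σy = 86, Σx² = 21198, Σy² = 1290, Σxy = 5004
nΣxy − ΣxΣy = 30024 − 30444 = -420
nΣx² − (Σx)² = 127188 − 125316 = 1872; nΣy² − (Σy)² = 7740 − 7396 = 344
r = -420 / √(1872 × 344) = -420 / 802.4762 ≈ -0.5234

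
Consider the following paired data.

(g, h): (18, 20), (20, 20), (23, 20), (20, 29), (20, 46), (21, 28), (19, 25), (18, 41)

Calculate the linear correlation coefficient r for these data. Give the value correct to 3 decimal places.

n = 8, Σg = 159, Σh = 229, Σg² = 3179, Σh² = 7247, Σgh = 4521
nΣgh − ΣgΣh = 36168 − 36411 = -243
nΣg² − (Σg)² = 25432 − 25281 = 151; nΣh² − (Σh)² = 57976 − 52441 = 5535
r = -243 / √(151 × 5535) = -243 / 914.2128 ≈ -0.266

-0.266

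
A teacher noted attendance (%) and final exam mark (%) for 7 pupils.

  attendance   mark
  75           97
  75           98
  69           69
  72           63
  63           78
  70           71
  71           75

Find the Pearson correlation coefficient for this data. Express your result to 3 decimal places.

0.496

n = 7, Σx = 495, Σy = 551, Σx² = 35105, Σy² = 44493, Σxy = 39131
nΣxy − ΣxΣy = 273917 − 272745 = 1172
nΣx² − (Σx)² = 245735 − 245025 = 710; nΣy² − (Σy)² = 311451 − 303601 = 7850
r = 1172 / √(710 × 7850) = 1172 / 2360.8261 ≈ 0.496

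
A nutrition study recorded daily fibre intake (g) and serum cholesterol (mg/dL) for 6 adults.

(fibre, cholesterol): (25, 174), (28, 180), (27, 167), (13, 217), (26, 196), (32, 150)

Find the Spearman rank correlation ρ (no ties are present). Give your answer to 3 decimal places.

Rank fibre: 2, 5, 4, 1, 3, 6
Rank cholesterol: 3, 4, 2, 6, 5, 1
d = rank(fibre) − rank(cholesterol): -1, 1, 2, -5, -2, 5; Σd² = 60
ρ = 1 − 6Σd² / [n(n²−1)] = 1 − 6×60 / (6×35) = 1 − 360/210 ≈ -0.714

-0.714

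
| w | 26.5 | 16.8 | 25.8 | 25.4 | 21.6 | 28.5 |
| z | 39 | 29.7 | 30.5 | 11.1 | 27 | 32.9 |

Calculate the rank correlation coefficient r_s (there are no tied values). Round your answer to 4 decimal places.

0.7143

Rank w: 5, 1, 4, 3, 2, 6
Rank z: 6, 3, 4, 1, 2, 5
d = rank(w) − rank(z): -1, -2, 0, 2, 0, 1; Σd² = 10
ρ = 1 − 6Σd² / [n(n²−1)] = 1 − 6×10 / (6×35) = 1 − 60/210 ≈ 0.7143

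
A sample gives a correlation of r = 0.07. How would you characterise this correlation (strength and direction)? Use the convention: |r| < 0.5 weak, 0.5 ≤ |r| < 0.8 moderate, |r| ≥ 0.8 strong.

weak positive

r = 0.07 > 0 so the relationship is positive.
|r| = 0.07, which falls in the weak range.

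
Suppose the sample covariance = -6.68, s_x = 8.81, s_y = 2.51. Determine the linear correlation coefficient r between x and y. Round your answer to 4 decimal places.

r = Cov(x,y) / (s_x · s_y) = -6.68 / (8.81 × 2.51)
  = -6.68 / 22.1131 ≈ -0.3021

-0.3021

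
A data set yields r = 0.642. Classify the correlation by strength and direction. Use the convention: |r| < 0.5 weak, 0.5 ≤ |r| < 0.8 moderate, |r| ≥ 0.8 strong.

moderate positive

r = 0.642 > 0 so the relationship is positive.
|r| = 0.642, which falls in the moderate range.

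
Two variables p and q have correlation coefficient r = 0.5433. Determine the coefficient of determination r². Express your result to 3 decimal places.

0.295

r² = (0.5433)² = 0.295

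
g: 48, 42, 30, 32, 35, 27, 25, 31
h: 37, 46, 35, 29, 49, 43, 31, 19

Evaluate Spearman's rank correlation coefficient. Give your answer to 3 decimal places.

Rank g: 8, 7, 3, 5, 6, 2, 1, 4
Rank h: 5, 7, 4, 2, 8, 6, 3, 1
d = rank(g) − rank(h): 3, 0, -1, 3, -2, -4, -2, 3; Σd² = 52
ρ = 1 − 6Σd² / [n(n²−1)] = 1 − 6×52 / (8×63) = 1 − 312/504 ≈ 0.381

0.381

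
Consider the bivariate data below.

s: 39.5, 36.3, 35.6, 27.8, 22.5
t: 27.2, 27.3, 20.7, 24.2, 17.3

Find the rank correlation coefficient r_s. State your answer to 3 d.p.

0.800

Rank s: 5, 4, 3, 2, 1
Rank t: 4, 5, 2, 3, 1
d = rank(s) − rank(t): 1, -1, 1, -1, 0; Σd² = 4
ρ = 1 − 6Σd² / [n(n²−1)] = 1 − 6×4 / (5×24) = 1 − 24/120 ≈ 0.800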